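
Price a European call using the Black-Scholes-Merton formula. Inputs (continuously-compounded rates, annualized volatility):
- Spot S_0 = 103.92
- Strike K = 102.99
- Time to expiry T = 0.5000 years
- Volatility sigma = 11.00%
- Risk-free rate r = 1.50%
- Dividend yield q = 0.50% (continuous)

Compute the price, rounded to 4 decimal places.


d1 = (ln(S/K) + (r - q + 0.5*sigma^2) * T) / (sigma * sqrt(T)) = 0.21874639
d2 = d1 - sigma * sqrt(T) = 0.14096465
exp(-rT) = 0.99252805; exp(-qT) = 0.99750312
C = S_0 * exp(-qT) * N(d1) - K * exp(-rT) * N(d2)
N(d1) = 0.58657620; N(d2) = 0.55605106
C = 103.9200 * 0.99750312 * 0.58657620 - 102.9900 * 0.99252805 * 0.55605106 = 3.9650

Answer: Price = 3.9650


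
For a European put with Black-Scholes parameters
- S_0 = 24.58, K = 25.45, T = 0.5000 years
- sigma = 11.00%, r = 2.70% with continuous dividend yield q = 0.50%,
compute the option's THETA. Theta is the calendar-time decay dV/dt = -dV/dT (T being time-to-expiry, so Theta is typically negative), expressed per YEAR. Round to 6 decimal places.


Answer: Theta = -0.378034

Derivation:
d1 = -0.2668703127; d2 = -0.3446520586
phi(d1) = 0.3849859591; exp(-qT) = 0.9975031224; exp(-rT) = 0.9865907163
Theta = -S*exp(-qT)*phi(d1)*sigma/(2*sqrt(T)) + r*K*exp(-rT)*N(-d2) - q*S*exp(-qT)*N(-d1)
N(-d1) = 0.6052154925; N(-d2) = 0.6348220181; sqrt(T) = 0.7071067812
Term 1 = -24.5800 * 0.9975031224 * 0.3849859591 * 0.1100 / (2 * 0.7071067812) = -0.7342073371
Term 2 = 0.0270 * 25.4500 * 0.9865907163 * 0.6348220181 = 0.4303685795
Term 3 = -0.0050 * 24.5800 * 0.9975031224 * 0.6052154925 = -0.0741952638
Theta = -0.7342073371 + (0.4303685795) + (-0.0741952638) = -0.378034


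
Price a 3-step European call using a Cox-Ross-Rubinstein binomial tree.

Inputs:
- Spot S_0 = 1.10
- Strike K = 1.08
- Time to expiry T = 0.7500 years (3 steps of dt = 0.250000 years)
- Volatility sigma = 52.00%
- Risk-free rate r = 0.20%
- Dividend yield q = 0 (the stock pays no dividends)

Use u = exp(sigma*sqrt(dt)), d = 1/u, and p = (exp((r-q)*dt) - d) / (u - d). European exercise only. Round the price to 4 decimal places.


Answer: Price = V(0,0) = 0.2209

Derivation:
dt = T/N = 0.250000
u = exp(sigma*sqrt(dt)) = 1.296930; d = 1/u = 0.771052
p = (exp((r-q)*dt) - d) / (u - d) = 0.436315
Discount per step: exp(-r*dt) = 0.999500
Stock lattice S(k, i) with i counting down-moves:
  k=0: S(0,0) = 1.1000
  k=1: S(1,0) = 1.4266; S(1,1) = 0.8482
  k=2: S(2,0) = 1.8502; S(2,1) = 1.1000; S(2,2) = 0.6540
  k=3: S(3,0) = 2.3996; S(3,1) = 1.4266; S(3,2) = 0.8482; S(3,3) = 0.5042
Terminal payoffs V(N, i) = max(S_T - K, 0):
  V(3,0) = 1.319619; V(3,1) = 0.346623; V(3,2) = 0.000000; V(3,3) = 0.000000
Backward induction: V(k, i) = exp(-r*dt) * [p * V(k+1, i) + (1-p) * V(k+1, i+1)].
  V(2,0) = exp(-r*dt) * [p*1.319619 + (1-p)*0.346623] = 0.770770
  V(2,1) = exp(-r*dt) * [p*0.346623 + (1-p)*0.000000] = 0.151161
  V(2,2) = exp(-r*dt) * [p*0.000000 + (1-p)*0.000000] = 0.000000
  V(1,0) = exp(-r*dt) * [p*0.770770 + (1-p)*0.151161] = 0.421295
  V(1,1) = exp(-r*dt) * [p*0.151161 + (1-p)*0.000000] = 0.065921
  V(0,0) = exp(-r*dt) * [p*0.421295 + (1-p)*0.065921] = 0.220865


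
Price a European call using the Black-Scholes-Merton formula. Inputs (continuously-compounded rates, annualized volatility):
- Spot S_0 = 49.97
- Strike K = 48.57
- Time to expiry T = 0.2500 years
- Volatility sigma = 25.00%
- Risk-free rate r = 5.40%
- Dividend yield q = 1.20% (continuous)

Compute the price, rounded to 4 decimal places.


Answer: Price = 3.5031

Derivation:
d1 = (ln(S/K) + (r - q + 0.5*sigma^2) * T) / (sigma * sqrt(T)) = 0.37383415
d2 = d1 - sigma * sqrt(T) = 0.24883415
exp(-rT) = 0.98659072; exp(-qT) = 0.99700450
C = S_0 * exp(-qT) * N(d1) - K * exp(-rT) * N(d2)
N(d1) = 0.64573615; N(d2) = 0.59825546
C = 49.9700 * 0.99700450 * 0.64573615 - 48.5700 * 0.98659072 * 0.59825546 = 3.5031


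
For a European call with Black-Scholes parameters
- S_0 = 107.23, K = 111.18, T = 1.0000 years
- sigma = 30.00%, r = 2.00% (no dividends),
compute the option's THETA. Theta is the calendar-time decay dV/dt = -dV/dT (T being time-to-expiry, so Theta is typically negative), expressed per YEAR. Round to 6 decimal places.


Answer: Theta = -7.300932

Derivation:
d1 = 0.0960851690; d2 = -0.2039148310
phi(d1) = 0.3971049351; exp(-qT) = 1.0000000000; exp(-rT) = 0.9801986733
Theta = -S*exp(-qT)*phi(d1)*sigma/(2*sqrt(T)) - r*K*exp(-rT)*N(d2) + q*S*exp(-qT)*N(d1)
N(d1) = 0.5382735349; N(d2) = 0.4192100276; sqrt(T) = 1.0000000000
Term 1 = -107.2300 * 1.0000000000 * 0.3971049351 * 0.3000 / (2 * 1.0000000000) = -6.3872343286
Term 2 = -0.0200 * 111.1800 * 0.9801986733 * 0.4192100276 = -0.9136975034
Term 3 = 0 (no dividend yield, q = 0)
Theta = -6.3872343286 + (-0.9136975034) + (0.0000000000) = -7.300932


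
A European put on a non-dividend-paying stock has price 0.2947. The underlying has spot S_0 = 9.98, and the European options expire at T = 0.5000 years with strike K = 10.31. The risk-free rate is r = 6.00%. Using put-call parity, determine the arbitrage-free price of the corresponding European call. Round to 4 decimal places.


Answer: Call price = 0.2694

Derivation:
Put-call parity: C - P = S_0 * exp(-qT) - K * exp(-rT).
S_0 * exp(-qT) = 9.9800 * 1.00000000 = 9.98000000
K * exp(-rT) = 10.3100 * 0.97044553 = 10.00529345
C = P + S*exp(-qT) - K*exp(-rT)
C = 0.2947 + 9.98000000 - 10.00529345 = 0.2694


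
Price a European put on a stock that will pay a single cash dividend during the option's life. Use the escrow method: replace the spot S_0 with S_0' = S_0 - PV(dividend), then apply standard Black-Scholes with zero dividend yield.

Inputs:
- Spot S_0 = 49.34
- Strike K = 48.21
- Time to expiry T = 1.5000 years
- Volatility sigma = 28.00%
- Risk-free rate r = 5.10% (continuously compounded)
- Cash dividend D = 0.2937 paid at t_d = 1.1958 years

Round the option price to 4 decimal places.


Answer: Price = 4.4136

Derivation:
PV(D) = D * exp(-r * t_d) = 0.2937 * 0.94083660 = 0.27632371
S_0' = S_0 - PV(D) = 49.3400 - 0.27632371 = 49.06367629
d1 = (ln(S_0'/K) + (r + sigma^2/2)*T) / (sigma*sqrt(T)) = 0.44572695
d2 = d1 - sigma*sqrt(T) = 0.10279838
exp(-rT) = 0.92635291
N(-d1) = 0.32789725; N(-d2) = 0.45906149
P = K * exp(-rT) * N(-d2) - S_0' * N(-d1) = 48.2100 * 0.92635291 * 0.45906149 - 49.06367629 * 0.32789725 = 4.4136


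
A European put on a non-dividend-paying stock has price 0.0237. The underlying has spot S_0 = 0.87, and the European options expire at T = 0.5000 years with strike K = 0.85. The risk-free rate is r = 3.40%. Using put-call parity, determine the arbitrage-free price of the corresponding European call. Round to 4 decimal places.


Put-call parity: C - P = S_0 * exp(-qT) - K * exp(-rT).
S_0 * exp(-qT) = 0.8700 * 1.00000000 = 0.87000000
K * exp(-rT) = 0.8500 * 0.98314368 = 0.83567213
C = P + S*exp(-qT) - K*exp(-rT)
C = 0.0237 + 0.87000000 - 0.83567213 = 0.0580

Answer: Call price = 0.0580


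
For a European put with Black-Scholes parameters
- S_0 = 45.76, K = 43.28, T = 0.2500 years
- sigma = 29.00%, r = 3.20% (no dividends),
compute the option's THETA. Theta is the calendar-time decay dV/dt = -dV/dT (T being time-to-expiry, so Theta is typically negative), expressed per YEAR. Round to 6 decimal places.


d1 = 0.5119462933; d2 = 0.3669462933
phi(d1) = 0.3499436852; exp(-qT) = 1.0000000000; exp(-rT) = 0.9920319148
Theta = -S*exp(-qT)*phi(d1)*sigma/(2*sqrt(T)) + r*K*exp(-rT)*N(-d2) - q*S*exp(-qT)*N(-d1)
N(-d1) = 0.3043442988; N(-d2) = 0.3568295397; sqrt(T) = 0.5000000000
Term 1 = -45.7600 * 1.0000000000 * 0.3499436852 * 0.2900 / (2 * 0.5000000000) = -4.6438926801
Term 2 = 0.0320 * 43.2800 * 0.9920319148 * 0.3568295397 = 0.4902568543
Term 3 = 0 (no dividend yield, q = 0)
Theta = -4.6438926801 + (0.4902568543) + (0.0000000000) = -4.153636

Answer: Theta = -4.153636


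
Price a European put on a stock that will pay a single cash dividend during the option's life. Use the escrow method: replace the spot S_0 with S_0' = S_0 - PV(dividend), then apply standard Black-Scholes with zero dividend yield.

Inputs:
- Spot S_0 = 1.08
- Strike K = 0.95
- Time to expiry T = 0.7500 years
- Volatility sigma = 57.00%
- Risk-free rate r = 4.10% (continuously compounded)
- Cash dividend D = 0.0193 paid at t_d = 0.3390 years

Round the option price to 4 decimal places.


Answer: Price = 0.1310

Derivation:
PV(D) = D * exp(-r * t_d) = 0.0193 * 0.98619715 = 0.01903360
S_0' = S_0 - PV(D) = 1.0800 - 0.01903360 = 1.06096640
d1 = (ln(S_0'/K) + (r + sigma^2/2)*T) / (sigma*sqrt(T)) = 0.53290641
d2 = d1 - sigma*sqrt(T) = 0.03927193
exp(-rT) = 0.96971797
N(-d1) = 0.29704918; N(-d2) = 0.48433679
P = K * exp(-rT) * N(-d2) - S_0' * N(-d1) = 0.9500 * 0.96971797 * 0.48433679 - 1.06096640 * 0.29704918 = 0.1310


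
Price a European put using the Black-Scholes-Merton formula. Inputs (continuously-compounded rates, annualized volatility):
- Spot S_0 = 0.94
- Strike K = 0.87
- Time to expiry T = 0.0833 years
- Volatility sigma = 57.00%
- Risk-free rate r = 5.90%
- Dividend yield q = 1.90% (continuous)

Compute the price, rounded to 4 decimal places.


Answer: Price = 0.0297

Derivation:
d1 = (ln(S/K) + (r - q + 0.5*sigma^2) * T) / (sigma * sqrt(T)) = 0.57291138
d2 = d1 - sigma * sqrt(T) = 0.40839947
exp(-rT) = 0.99509736; exp(-qT) = 0.99841855
P = K * exp(-rT) * N(-d2) - S_0 * exp(-qT) * N(-d1)
N(-d1) = 0.28335235; N(-d2) = 0.34149021
P = 0.8700 * 0.99509736 * 0.34149021 - 0.9400 * 0.99841855 * 0.28335235 = 0.0297


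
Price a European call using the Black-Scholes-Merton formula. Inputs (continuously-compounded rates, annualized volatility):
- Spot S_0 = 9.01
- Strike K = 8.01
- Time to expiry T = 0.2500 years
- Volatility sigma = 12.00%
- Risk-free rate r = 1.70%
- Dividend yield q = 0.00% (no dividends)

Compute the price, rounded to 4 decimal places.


d1 = (ln(S/K) + (r - q + 0.5*sigma^2) * T) / (sigma * sqrt(T)) = 2.06157184
d2 = d1 - sigma * sqrt(T) = 2.00157184
exp(-rT) = 0.99575902; exp(-qT) = 1.00000000
C = S_0 * exp(-qT) * N(d1) - K * exp(-rT) * N(d2)
N(d1) = 0.98037574; N(d2) = 0.97733460
C = 9.0100 * 1.00000000 * 0.98037574 - 8.0100 * 0.99575902 * 0.97733460 = 1.0379

Answer: Price = 1.0379


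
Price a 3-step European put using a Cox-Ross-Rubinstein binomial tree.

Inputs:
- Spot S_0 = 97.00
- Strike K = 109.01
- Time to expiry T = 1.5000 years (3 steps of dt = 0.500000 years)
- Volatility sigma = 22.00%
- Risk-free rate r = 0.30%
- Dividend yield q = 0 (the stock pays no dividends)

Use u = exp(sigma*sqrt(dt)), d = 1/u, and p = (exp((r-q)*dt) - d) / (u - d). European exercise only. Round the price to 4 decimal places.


dt = T/N = 0.500000
u = exp(sigma*sqrt(dt)) = 1.168316; d = 1/u = 0.855933
p = (exp((r-q)*dt) - d) / (u - d) = 0.465993
Discount per step: exp(-r*dt) = 0.998501
Stock lattice S(k, i) with i counting down-moves:
  k=0: S(0,0) = 97.0000
  k=1: S(1,0) = 113.3267; S(1,1) = 83.0255
  k=2: S(2,0) = 132.4014; S(2,1) = 97.0000; S(2,2) = 71.0642
  k=3: S(3,0) = 154.6866; S(3,1) = 113.3267; S(3,2) = 83.0255; S(3,3) = 60.8262
Terminal payoffs V(N, i) = max(K - S_T, 0):
  V(3,0) = 0.000000; V(3,1) = 0.000000; V(3,2) = 25.984525; V(3,3) = 48.183807
Backward induction: V(k, i) = exp(-r*dt) * [p * V(k+1, i) + (1-p) * V(k+1, i+1)].
  V(2,0) = exp(-r*dt) * [p*0.000000 + (1-p)*0.000000] = 0.000000
  V(2,1) = exp(-r*dt) * [p*0.000000 + (1-p)*25.984525] = 13.855126
  V(2,2) = exp(-r*dt) * [p*25.984525 + (1-p)*48.183807] = 37.782386
  V(1,0) = exp(-r*dt) * [p*0.000000 + (1-p)*13.855126] = 7.387648
  V(1,1) = exp(-r*dt) * [p*13.855126 + (1-p)*37.782386] = 26.592537
  V(0,0) = exp(-r*dt) * [p*7.387648 + (1-p)*26.592537] = 17.616753

Answer: Price = V(0,0) = 17.6168


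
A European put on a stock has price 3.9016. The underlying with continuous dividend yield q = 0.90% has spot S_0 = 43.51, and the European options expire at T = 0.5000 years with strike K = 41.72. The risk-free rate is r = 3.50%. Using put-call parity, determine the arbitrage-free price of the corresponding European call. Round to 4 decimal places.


Put-call parity: C - P = S_0 * exp(-qT) - K * exp(-rT).
S_0 * exp(-qT) = 43.5100 * 0.99551011 = 43.31464488
K * exp(-rT) = 41.7200 * 0.98265224 = 40.99625127
C = P + S*exp(-qT) - K*exp(-rT)
C = 3.9016 + 43.31464488 - 40.99625127 = 6.2200

Answer: Call price = 6.2200


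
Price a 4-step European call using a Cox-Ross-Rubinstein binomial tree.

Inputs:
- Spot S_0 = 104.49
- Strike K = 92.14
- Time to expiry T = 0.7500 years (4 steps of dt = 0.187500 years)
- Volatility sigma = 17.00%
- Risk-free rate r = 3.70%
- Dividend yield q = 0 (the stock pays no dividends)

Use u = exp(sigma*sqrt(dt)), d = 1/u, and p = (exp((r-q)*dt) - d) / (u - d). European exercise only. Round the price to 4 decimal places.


dt = T/N = 0.187500
u = exp(sigma*sqrt(dt)) = 1.076389; d = 1/u = 0.929032
p = (exp((r-q)*dt) - d) / (u - d) = 0.528848
Discount per step: exp(-r*dt) = 0.993087
Stock lattice S(k, i) with i counting down-moves:
  k=0: S(0,0) = 104.4900
  k=1: S(1,0) = 112.4719; S(1,1) = 97.0745
  k=2: S(2,0) = 121.0636; S(2,1) = 104.4900; S(2,2) = 90.1854
  k=3: S(3,0) = 130.3115; S(3,1) = 112.4719; S(3,2) = 97.0745; S(3,3) = 83.7851
  k=4: S(4,0) = 140.2659; S(4,1) = 121.0636; S(4,2) = 104.4900; S(4,3) = 90.1854; S(4,4) = 77.8390
Terminal payoffs V(N, i) = max(S_T - K, 0):
  V(4,0) = 48.125914; V(4,1) = 28.923559; V(4,2) = 12.350000; V(4,3) = 0.000000; V(4,4) = 0.000000
Backward induction: V(k, i) = exp(-r*dt) * [p * V(k+1, i) + (1-p) * V(k+1, i+1)].
  V(3,0) = exp(-r*dt) * [p*48.125914 + (1-p)*28.923559] = 38.808524
  V(3,1) = exp(-r*dt) * [p*28.923559 + (1-p)*12.350000] = 20.968923
  V(3,2) = exp(-r*dt) * [p*12.350000 + (1-p)*0.000000] = 6.486124
  V(3,3) = exp(-r*dt) * [p*0.000000 + (1-p)*0.000000] = 0.000000
  V(2,0) = exp(-r*dt) * [p*38.808524 + (1-p)*20.968923] = 30.193174
  V(2,1) = exp(-r*dt) * [p*20.968923 + (1-p)*6.486124] = 14.047535
  V(2,2) = exp(-r*dt) * [p*6.486124 + (1-p)*0.000000] = 3.406462
  V(1,0) = exp(-r*dt) * [p*30.193174 + (1-p)*14.047535] = 22.429981
  V(1,1) = exp(-r*dt) * [p*14.047535 + (1-p)*3.406462] = 8.971520
  V(0,0) = exp(-r*dt) * [p*22.429981 + (1-p)*8.971520] = 15.977774

Answer: Price = V(0,0) = 15.9778


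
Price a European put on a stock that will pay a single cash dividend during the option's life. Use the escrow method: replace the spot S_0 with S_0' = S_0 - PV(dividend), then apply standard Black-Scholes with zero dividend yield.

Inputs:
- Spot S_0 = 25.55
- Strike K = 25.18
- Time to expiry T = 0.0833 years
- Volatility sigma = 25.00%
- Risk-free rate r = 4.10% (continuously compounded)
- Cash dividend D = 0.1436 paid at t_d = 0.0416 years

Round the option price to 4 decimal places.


PV(D) = D * exp(-r * t_d) = 0.1436 * 0.99829585 = 0.14335528
S_0' = S_0 - PV(D) = 25.5500 - 0.14335528 = 25.40664472
d1 = (ln(S_0'/K) + (r + sigma^2/2)*T) / (sigma*sqrt(T)) = 0.20759856
d2 = d1 - sigma*sqrt(T) = 0.13544422
exp(-rT) = 0.99659053
N(-d1) = 0.41777121; N(-d2) = 0.44613033
P = K * exp(-rT) * N(-d2) - S_0' * N(-d1) = 25.1800 * 0.99659053 * 0.44613033 - 25.40664472 * 0.41777121 = 0.5811

Answer: Price = 0.5811


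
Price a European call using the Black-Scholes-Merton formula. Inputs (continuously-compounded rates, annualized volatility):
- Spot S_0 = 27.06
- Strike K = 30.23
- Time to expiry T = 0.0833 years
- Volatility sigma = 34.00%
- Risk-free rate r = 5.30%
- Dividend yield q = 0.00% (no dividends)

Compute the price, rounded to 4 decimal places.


Answer: Price = 0.1982

Derivation:
d1 = (ln(S/K) + (r - q + 0.5*sigma^2) * T) / (sigma * sqrt(T)) = -1.03483782
d2 = d1 - sigma * sqrt(T) = -1.13296773
exp(-rT) = 0.99559483; exp(-qT) = 1.00000000
C = S_0 * exp(-qT) * N(d1) - K * exp(-rT) * N(d2)
N(d1) = 0.15037233; N(d2) = 0.12861390
C = 27.0600 * 1.00000000 * 0.15037233 - 30.2300 * 0.99559483 * 0.12861390 = 0.1982


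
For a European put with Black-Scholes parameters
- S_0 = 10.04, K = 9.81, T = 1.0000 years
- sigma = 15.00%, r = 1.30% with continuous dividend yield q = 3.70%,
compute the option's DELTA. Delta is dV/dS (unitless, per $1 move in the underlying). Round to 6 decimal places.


Answer: Delta = -0.455141

Derivation:
d1 = 0.0694989379; d2 = -0.0805010621
phi(d1) = 0.3979799768; exp(-qT) = 0.9636761353; exp(-rT) = 0.9870841350
N(-d1) = 0.4722962390
Delta = -exp(-qT) * N(-d1) = -0.9636761353 * 0.4722962390 = -0.455141


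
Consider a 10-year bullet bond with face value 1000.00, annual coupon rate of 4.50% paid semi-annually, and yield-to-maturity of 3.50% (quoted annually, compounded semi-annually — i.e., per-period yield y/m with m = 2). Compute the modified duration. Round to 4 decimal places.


Answer: Modified duration = 8.1060

Derivation:
Coupon per period c = face * coupon_rate / m = 22.500000
Periods per year m = 2; per-period yield y/m = 0.017500
Number of cashflows N = 20
Cashflows (t years, CF_t, discount factor 1/(1+y/m)^(m*t), PV):
  t = 0.5000: CF_t = 22.500000, DF = 0.982801, PV = 22.113022
  t = 1.0000: CF_t = 22.500000, DF = 0.965898, PV = 21.732700
  t = 1.5000: CF_t = 22.500000, DF = 0.949285, PV = 21.358919
  t = 2.0000: CF_t = 22.500000, DF = 0.932959, PV = 20.991566
  t = 2.5000: CF_t = 22.500000, DF = 0.916913, PV = 20.630532
  t = 3.0000: CF_t = 22.500000, DF = 0.901143, PV = 20.275707
  t = 3.5000: CF_t = 22.500000, DF = 0.885644, PV = 19.926985
  t = 4.0000: CF_t = 22.500000, DF = 0.870412, PV = 19.584260
  t = 4.5000: CF_t = 22.500000, DF = 0.855441, PV = 19.247430
  t = 5.0000: CF_t = 22.500000, DF = 0.840729, PV = 18.916393
  t = 5.5000: CF_t = 22.500000, DF = 0.826269, PV = 18.591050
  t = 6.0000: CF_t = 22.500000, DF = 0.812058, PV = 18.271302
  t = 6.5000: CF_t = 22.500000, DF = 0.798091, PV = 17.957054
  t = 7.0000: CF_t = 22.500000, DF = 0.784365, PV = 17.648210
  t = 7.5000: CF_t = 22.500000, DF = 0.770875, PV = 17.344678
  t = 8.0000: CF_t = 22.500000, DF = 0.757616, PV = 17.046367
  t = 8.5000: CF_t = 22.500000, DF = 0.744586, PV = 16.753186
  t = 9.0000: CF_t = 22.500000, DF = 0.731780, PV = 16.465048
  t = 9.5000: CF_t = 22.500000, DF = 0.719194, PV = 16.181865
  t = 10.0000: CF_t = 1022.500000, DF = 0.706825, PV = 722.728130
Price P = sum_t PV_t = 1083.764407
First compute Macaulay numerator sum_t t * PV_t:
  t * PV_t at t = 0.5000: 11.056511
  t * PV_t at t = 1.0000: 21.732700
  t * PV_t at t = 1.5000: 32.038378
  t * PV_t at t = 2.0000: 41.983133
  t * PV_t at t = 2.5000: 51.576330
  t * PV_t at t = 3.0000: 60.827122
  t * PV_t at t = 3.5000: 69.744447
  t * PV_t at t = 4.0000: 78.337042
  t * PV_t at t = 4.5000: 86.613437
  t * PV_t at t = 5.0000: 94.581967
  t * PV_t at t = 5.5000: 102.250776
  t * PV_t at t = 6.0000: 109.627814
  t * PV_t at t = 6.5000: 116.720850
  t * PV_t at t = 7.0000: 123.537471
  t * PV_t at t = 7.5000: 130.085087
  t * PV_t at t = 8.0000: 136.370935
  t * PV_t at t = 8.5000: 142.402082
  t * PV_t at t = 9.0000: 148.185430
  t * PV_t at t = 9.5000: 153.727719
  t * PV_t at t = 10.0000: 7227.281302
Macaulay duration D = 8938.680533 / 1083.764407 = 8.247808
Modified duration = D / (1 + y/m) = 8.247808 / (1 + 0.017500) = 8.105954


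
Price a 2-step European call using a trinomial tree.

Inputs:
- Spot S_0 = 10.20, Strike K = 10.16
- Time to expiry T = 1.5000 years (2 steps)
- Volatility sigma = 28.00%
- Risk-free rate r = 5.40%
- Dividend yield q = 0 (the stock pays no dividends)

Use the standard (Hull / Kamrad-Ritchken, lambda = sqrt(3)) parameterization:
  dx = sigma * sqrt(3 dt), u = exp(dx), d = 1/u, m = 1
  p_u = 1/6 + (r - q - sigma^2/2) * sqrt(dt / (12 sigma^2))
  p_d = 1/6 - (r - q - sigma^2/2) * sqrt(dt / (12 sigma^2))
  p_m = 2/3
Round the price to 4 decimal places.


Answer: Price = V(0,0) = 1.6067

Derivation:
dt = T/N = 0.750000; dx = sigma*sqrt(3*dt) = 0.420000
u = exp(dx) = 1.521962; d = 1/u = 0.657047
p_u = 0.179881, p_m = 0.666667, p_d = 0.153452
Discount per step: exp(-r*dt) = 0.960309
Stock lattice S(k, j) with j the centered position index:
  k=0: S(0,+0) = 10.2000
  k=1: S(1,-1) = 6.7019; S(1,+0) = 10.2000; S(1,+1) = 15.5240
  k=2: S(2,-2) = 4.4034; S(2,-1) = 6.7019; S(2,+0) = 10.2000; S(2,+1) = 15.5240; S(2,+2) = 23.6269
Terminal payoffs V(N, j) = max(S_T - K, 0):
  V(2,-2) = 0.000000; V(2,-1) = 0.000000; V(2,+0) = 0.040000; V(2,+1) = 5.364008; V(2,+2) = 13.466943
Backward induction: V(k, j) = exp(-r*dt) * [p_u * V(k+1, j+1) + p_m * V(k+1, j) + p_d * V(k+1, j-1)]
  V(1,-1) = exp(-r*dt) * [p_u*0.040000 + p_m*0.000000 + p_d*0.000000] = 0.006910
  V(1,+0) = exp(-r*dt) * [p_u*5.364008 + p_m*0.040000 + p_d*0.000000] = 0.952194
  V(1,+1) = exp(-r*dt) * [p_u*13.466943 + p_m*5.364008 + p_d*0.040000] = 5.766263
  V(0,+0) = exp(-r*dt) * [p_u*5.766263 + p_m*0.952194 + p_d*0.006910] = 1.606691


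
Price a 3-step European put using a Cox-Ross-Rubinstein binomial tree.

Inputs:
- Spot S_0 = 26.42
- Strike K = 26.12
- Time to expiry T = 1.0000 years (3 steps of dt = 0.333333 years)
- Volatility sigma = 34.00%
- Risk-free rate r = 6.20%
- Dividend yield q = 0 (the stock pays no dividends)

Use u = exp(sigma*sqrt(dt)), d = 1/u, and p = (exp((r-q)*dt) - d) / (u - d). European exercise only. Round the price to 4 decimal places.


Answer: Price = V(0,0) = 2.8564

Derivation:
dt = T/N = 0.333333
u = exp(sigma*sqrt(dt)) = 1.216891; d = 1/u = 0.821766
p = (exp((r-q)*dt) - d) / (u - d) = 0.503931
Discount per step: exp(-r*dt) = 0.979545
Stock lattice S(k, i) with i counting down-moves:
  k=0: S(0,0) = 26.4200
  k=1: S(1,0) = 32.1503; S(1,1) = 21.7111
  k=2: S(2,0) = 39.1234; S(2,1) = 26.4200; S(2,2) = 17.8414
  k=3: S(3,0) = 47.6088; S(3,1) = 32.1503; S(3,2) = 21.7111; S(3,3) = 14.6615
Terminal payoffs V(N, i) = max(K - S_T, 0):
  V(3,0) = 0.000000; V(3,1) = 0.000000; V(3,2) = 4.408931; V(3,3) = 11.458514
Backward induction: V(k, i) = exp(-r*dt) * [p * V(k+1, i) + (1-p) * V(k+1, i+1)].
  V(2,0) = exp(-r*dt) * [p*0.000000 + (1-p)*0.000000] = 0.000000
  V(2,1) = exp(-r*dt) * [p*0.000000 + (1-p)*4.408931] = 2.142399
  V(2,2) = exp(-r*dt) * [p*4.408931 + (1-p)*11.458514] = 7.744299
  V(1,0) = exp(-r*dt) * [p*0.000000 + (1-p)*2.142399] = 1.041040
  V(1,1) = exp(-r*dt) * [p*2.142399 + (1-p)*7.744299] = 4.820666
  V(0,0) = exp(-r*dt) * [p*1.041040 + (1-p)*4.820666] = 2.856351


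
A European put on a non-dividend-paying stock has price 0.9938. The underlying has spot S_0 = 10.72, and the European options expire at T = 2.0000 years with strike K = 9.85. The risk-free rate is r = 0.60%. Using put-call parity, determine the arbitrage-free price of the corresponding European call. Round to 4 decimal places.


Answer: Call price = 1.9813

Derivation:
Put-call parity: C - P = S_0 * exp(-qT) - K * exp(-rT).
S_0 * exp(-qT) = 10.7200 * 1.00000000 = 10.72000000
K * exp(-rT) = 9.8500 * 0.98807171 = 9.73250637
C = P + S*exp(-qT) - K*exp(-rT)
C = 0.9938 + 10.72000000 - 9.73250637 = 1.9813


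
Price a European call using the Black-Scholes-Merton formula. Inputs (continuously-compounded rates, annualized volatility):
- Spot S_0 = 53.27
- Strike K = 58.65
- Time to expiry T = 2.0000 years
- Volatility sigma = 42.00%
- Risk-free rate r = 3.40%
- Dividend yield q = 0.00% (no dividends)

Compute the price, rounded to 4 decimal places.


Answer: Price = 11.8693

Derivation:
d1 = (ln(S/K) + (r - q + 0.5*sigma^2) * T) / (sigma * sqrt(T)) = 0.24948368
d2 = d1 - sigma * sqrt(T) = -0.34448602
exp(-rT) = 0.93426047; exp(-qT) = 1.00000000
C = S_0 * exp(-qT) * N(d1) - K * exp(-rT) * N(d2)
N(d1) = 0.59850667; N(d2) = 0.36524041
C = 53.2700 * 1.00000000 * 0.59850667 - 58.6500 * 0.93426047 * 0.36524041 = 11.8693


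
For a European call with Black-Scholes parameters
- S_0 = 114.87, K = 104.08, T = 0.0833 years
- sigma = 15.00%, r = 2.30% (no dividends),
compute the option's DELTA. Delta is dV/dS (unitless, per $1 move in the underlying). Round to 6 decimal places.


d1 = 2.3443781083; d2 = 2.3010854992
phi(d1) = 0.0255531958; exp(-qT) = 1.0000000000; exp(-rT) = 0.9980859342
N(d1) = 0.9904705805
Delta = exp(-qT) * N(d1) = 1.0000000000 * 0.9904705805 = 0.990471

Answer: Delta = 0.990471


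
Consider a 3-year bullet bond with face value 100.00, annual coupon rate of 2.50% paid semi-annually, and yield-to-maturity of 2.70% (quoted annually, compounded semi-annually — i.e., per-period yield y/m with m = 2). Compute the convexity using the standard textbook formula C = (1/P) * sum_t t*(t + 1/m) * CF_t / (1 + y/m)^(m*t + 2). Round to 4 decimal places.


Answer: Convexity = 9.8078

Derivation:
Coupon per period c = face * coupon_rate / m = 1.250000
Periods per year m = 2; per-period yield y/m = 0.013500
Number of cashflows N = 6
Cashflows (t years, CF_t, discount factor 1/(1+y/m)^(m*t), PV):
  t = 0.5000: CF_t = 1.250000, DF = 0.986680, PV = 1.233350
  t = 1.0000: CF_t = 1.250000, DF = 0.973537, PV = 1.216921
  t = 1.5000: CF_t = 1.250000, DF = 0.960569, PV = 1.200712
  t = 2.0000: CF_t = 1.250000, DF = 0.947774, PV = 1.184718
  t = 2.5000: CF_t = 1.250000, DF = 0.935150, PV = 1.168937
  t = 3.0000: CF_t = 101.250000, DF = 0.922694, PV = 93.422721
Price P = sum_t PV_t = 99.427360
Convexity numerator sum_t t*(t + 1/m) * CF_t / (1+y/m)^(m*t + 2):
  t = 0.5000: term = 0.600356
  t = 1.0000: term = 1.777077
  t = 1.5000: term = 3.506812
  t = 2.0000: term = 5.766835
  t = 2.5000: term = 8.535029
  t = 3.0000: term = 954.980067
Convexity = (1/P) * sum = 975.166176 / 99.427360 = 9.807825


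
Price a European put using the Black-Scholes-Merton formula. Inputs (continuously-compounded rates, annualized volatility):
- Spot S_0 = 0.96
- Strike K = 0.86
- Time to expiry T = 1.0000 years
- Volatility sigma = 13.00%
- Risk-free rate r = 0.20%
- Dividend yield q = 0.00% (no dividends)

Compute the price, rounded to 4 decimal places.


Answer: Price = 0.0127

Derivation:
d1 = (ln(S/K) + (r - q + 0.5*sigma^2) * T) / (sigma * sqrt(T)) = 0.92654535
d2 = d1 - sigma * sqrt(T) = 0.79654535
exp(-rT) = 0.99800200; exp(-qT) = 1.00000000
P = K * exp(-rT) * N(-d2) - S_0 * exp(-qT) * N(-d1)
N(-d1) = 0.17708132; N(-d2) = 0.21285756
P = 0.8600 * 0.99800200 * 0.21285756 - 0.9600 * 1.00000000 * 0.17708132 = 0.0127


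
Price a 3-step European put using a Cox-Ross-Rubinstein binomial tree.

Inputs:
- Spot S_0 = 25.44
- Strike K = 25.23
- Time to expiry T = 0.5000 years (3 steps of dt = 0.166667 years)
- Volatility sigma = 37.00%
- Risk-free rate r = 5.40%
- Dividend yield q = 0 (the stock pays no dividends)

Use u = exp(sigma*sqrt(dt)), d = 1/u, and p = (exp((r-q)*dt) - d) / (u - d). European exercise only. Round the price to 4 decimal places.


dt = T/N = 0.166667
u = exp(sigma*sqrt(dt)) = 1.163057; d = 1/u = 0.859803
p = (exp((r-q)*dt) - d) / (u - d) = 0.492121
Discount per step: exp(-r*dt) = 0.991040
Stock lattice S(k, i) with i counting down-moves:
  k=0: S(0,0) = 25.4400
  k=1: S(1,0) = 29.5882; S(1,1) = 21.8734
  k=2: S(2,0) = 34.4127; S(2,1) = 25.4400; S(2,2) = 18.8068
  k=3: S(3,0) = 40.0240; S(3,1) = 29.5882; S(3,2) = 21.8734; S(3,3) = 16.1702
Terminal payoffs V(N, i) = max(K - S_T, 0):
  V(3,0) = 0.000000; V(3,1) = 0.000000; V(3,2) = 3.356609; V(3,3) = 9.059847
Backward induction: V(k, i) = exp(-r*dt) * [p * V(k+1, i) + (1-p) * V(k+1, i+1)].
  V(2,0) = exp(-r*dt) * [p*0.000000 + (1-p)*0.000000] = 0.000000
  V(2,1) = exp(-r*dt) * [p*0.000000 + (1-p)*3.356609] = 1.689478
  V(2,2) = exp(-r*dt) * [p*3.356609 + (1-p)*9.059847] = 6.197139
  V(1,0) = exp(-r*dt) * [p*0.000000 + (1-p)*1.689478] = 0.850363
  V(1,1) = exp(-r*dt) * [p*1.689478 + (1-p)*6.197139] = 3.943177
  V(0,0) = exp(-r*dt) * [p*0.850363 + (1-p)*3.943177] = 2.399447

Answer: Price = V(0,0) = 2.3994


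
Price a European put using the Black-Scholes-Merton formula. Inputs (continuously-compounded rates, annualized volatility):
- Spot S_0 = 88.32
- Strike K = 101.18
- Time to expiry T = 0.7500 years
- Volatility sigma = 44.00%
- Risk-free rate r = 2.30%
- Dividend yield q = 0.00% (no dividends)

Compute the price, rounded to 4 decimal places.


d1 = (ln(S/K) + (r - q + 0.5*sigma^2) * T) / (sigma * sqrt(T)) = -0.12094052
d2 = d1 - sigma * sqrt(T) = -0.50199169
exp(-rT) = 0.98289793; exp(-qT) = 1.00000000
P = K * exp(-rT) * N(-d2) - S_0 * exp(-qT) * N(-d1)
N(-d1) = 0.54813093; N(-d2) = 0.69216332
P = 101.1800 * 0.98289793 * 0.69216332 - 88.3200 * 1.00000000 * 0.54813093 = 20.4245

Answer: Price = 20.4245


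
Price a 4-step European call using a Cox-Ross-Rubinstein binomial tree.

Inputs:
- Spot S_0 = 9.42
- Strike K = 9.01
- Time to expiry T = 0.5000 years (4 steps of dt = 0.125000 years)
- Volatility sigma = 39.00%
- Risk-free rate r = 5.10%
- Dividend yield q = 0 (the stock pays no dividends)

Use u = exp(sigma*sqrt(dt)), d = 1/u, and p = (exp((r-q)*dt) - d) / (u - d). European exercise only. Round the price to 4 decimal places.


dt = T/N = 0.125000
u = exp(sigma*sqrt(dt)) = 1.147844; d = 1/u = 0.871198
p = (exp((r-q)*dt) - d) / (u - d) = 0.488701
Discount per step: exp(-r*dt) = 0.993645
Stock lattice S(k, i) with i counting down-moves:
  k=0: S(0,0) = 9.4200
  k=1: S(1,0) = 10.8127; S(1,1) = 8.2067
  k=2: S(2,0) = 12.4113; S(2,1) = 9.4200; S(2,2) = 7.1497
  k=3: S(3,0) = 14.2462; S(3,1) = 10.8127; S(3,2) = 8.2067; S(3,3) = 6.2288
  k=4: S(4,0) = 16.3525; S(4,1) = 12.4113; S(4,2) = 9.4200; S(4,3) = 7.1497; S(4,4) = 5.4265
Terminal payoffs V(N, i) = max(S_T - K, 0):
  V(4,0) = 7.342461; V(4,1) = 3.401292; V(4,2) = 0.410000; V(4,3) = 0.000000; V(4,4) = 0.000000
Backward induction: V(k, i) = exp(-r*dt) * [p * V(k+1, i) + (1-p) * V(k+1, i+1)].
  V(3,0) = exp(-r*dt) * [p*7.342461 + (1-p)*3.401292] = 5.293490
  V(3,1) = exp(-r*dt) * [p*3.401292 + (1-p)*0.410000] = 1.859951
  V(3,2) = exp(-r*dt) * [p*0.410000 + (1-p)*0.000000] = 0.199094
  V(3,3) = exp(-r*dt) * [p*0.000000 + (1-p)*0.000000] = 0.000000
  V(2,0) = exp(-r*dt) * [p*5.293490 + (1-p)*1.859951] = 3.515441
  V(2,1) = exp(-r*dt) * [p*1.859951 + (1-p)*0.199094] = 1.004333
  V(2,2) = exp(-r*dt) * [p*0.199094 + (1-p)*0.000000] = 0.096679
  V(1,0) = exp(-r*dt) * [p*3.515441 + (1-p)*1.004333] = 2.217332
  V(1,1) = exp(-r*dt) * [p*1.004333 + (1-p)*0.096679] = 0.536817
  V(0,0) = exp(-r*dt) * [p*2.217332 + (1-p)*0.536817] = 1.349455

Answer: Price = V(0,0) = 1.3495


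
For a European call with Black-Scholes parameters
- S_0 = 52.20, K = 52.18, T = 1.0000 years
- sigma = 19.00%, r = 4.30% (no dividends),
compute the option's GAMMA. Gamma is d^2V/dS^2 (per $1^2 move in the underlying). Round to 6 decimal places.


Answer: Gamma = 0.038175

Derivation:
d1 = 0.3233327115; d2 = 0.1333327115
phi(d1) = 0.3786244151; exp(-qT) = 1.0000000000; exp(-rT) = 0.9579113901
Gamma = exp(-qT) * phi(d1) / (S * sigma * sqrt(T)) = 1.0000000000 * 0.3786244151 / (52.2000 * 0.1900 * 1.0000000000) = 0.038175


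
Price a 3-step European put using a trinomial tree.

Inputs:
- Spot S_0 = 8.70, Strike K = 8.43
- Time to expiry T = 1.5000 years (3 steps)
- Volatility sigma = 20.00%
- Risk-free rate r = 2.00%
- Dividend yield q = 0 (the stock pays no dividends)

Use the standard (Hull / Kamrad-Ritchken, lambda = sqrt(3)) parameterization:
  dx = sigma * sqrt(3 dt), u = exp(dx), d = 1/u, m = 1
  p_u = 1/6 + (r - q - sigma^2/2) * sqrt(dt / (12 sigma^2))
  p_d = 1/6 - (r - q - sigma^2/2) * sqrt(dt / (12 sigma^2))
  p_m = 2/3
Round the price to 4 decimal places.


dt = T/N = 0.500000; dx = sigma*sqrt(3*dt) = 0.244949
u = exp(dx) = 1.277556; d = 1/u = 0.782744
p_u = 0.166667, p_m = 0.666667, p_d = 0.166667
Discount per step: exp(-r*dt) = 0.990050
Stock lattice S(k, j) with j the centered position index:
  k=0: S(0,+0) = 8.7000
  k=1: S(1,-1) = 6.8099; S(1,+0) = 8.7000; S(1,+1) = 11.1147
  k=2: S(2,-2) = 5.3304; S(2,-1) = 6.8099; S(2,+0) = 8.7000; S(2,+1) = 11.1147; S(2,+2) = 14.1997
  k=3: S(3,-3) = 4.1723; S(3,-2) = 5.3304; S(3,-1) = 6.8099; S(3,+0) = 8.7000; S(3,+1) = 11.1147; S(3,+2) = 14.1997; S(3,+3) = 18.1409
Terminal payoffs V(N, j) = max(K - S_T, 0):
  V(3,-3) = 4.257664; V(3,-2) = 3.099606; V(3,-1) = 1.620123; V(3,+0) = 0.000000; V(3,+1) = 0.000000; V(3,+2) = 0.000000; V(3,+3) = 0.000000
Backward induction: V(k, j) = exp(-r*dt) * [p_u * V(k+1, j+1) + p_m * V(k+1, j) + p_d * V(k+1, j-1)]
  V(2,-2) = exp(-r*dt) * [p_u*1.620123 + p_m*3.099606 + p_d*4.257664] = 3.015727
  V(2,-1) = exp(-r*dt) * [p_u*0.000000 + p_m*1.620123 + p_d*3.099606] = 1.580796
  V(2,+0) = exp(-r*dt) * [p_u*0.000000 + p_m*0.000000 + p_d*1.620123] = 0.267334
  V(2,+1) = exp(-r*dt) * [p_u*0.000000 + p_m*0.000000 + p_d*0.000000] = 0.000000
  V(2,+2) = exp(-r*dt) * [p_u*0.000000 + p_m*0.000000 + p_d*0.000000] = 0.000000
  V(1,-1) = exp(-r*dt) * [p_u*0.267334 + p_m*1.580796 + p_d*3.015727] = 1.585110
  V(1,+0) = exp(-r*dt) * [p_u*0.000000 + p_m*0.267334 + p_d*1.580796] = 0.437294
  V(1,+1) = exp(-r*dt) * [p_u*0.000000 + p_m*0.000000 + p_d*0.267334] = 0.044112
  V(0,+0) = exp(-r*dt) * [p_u*0.044112 + p_m*0.437294 + p_d*1.585110] = 0.557464

Answer: Price = V(0,0) = 0.5575


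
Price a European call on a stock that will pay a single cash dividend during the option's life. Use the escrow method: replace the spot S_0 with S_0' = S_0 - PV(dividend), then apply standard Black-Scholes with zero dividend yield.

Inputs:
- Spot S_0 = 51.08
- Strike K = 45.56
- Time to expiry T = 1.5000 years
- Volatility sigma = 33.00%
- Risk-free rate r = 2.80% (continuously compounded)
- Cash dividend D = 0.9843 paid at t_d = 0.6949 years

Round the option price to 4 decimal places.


PV(D) = D * exp(-r * t_d) = 0.9843 * 0.98073087 = 0.96533339
S_0' = S_0 - PV(D) = 51.0800 - 0.96533339 = 50.11466661
d1 = (ln(S_0'/K) + (r + sigma^2/2)*T) / (sigma*sqrt(T)) = 0.54175432
d2 = d1 - sigma*sqrt(T) = 0.13758852
exp(-rT) = 0.95886978
N(d1) = 0.70600612; N(d2) = 0.55471718
C = S_0' * N(d1) - K * exp(-rT) * N(d2) = 50.11466661 * 0.70600612 - 45.5600 * 0.95886978 * 0.55471718 = 11.1478

Answer: Price = 11.1478


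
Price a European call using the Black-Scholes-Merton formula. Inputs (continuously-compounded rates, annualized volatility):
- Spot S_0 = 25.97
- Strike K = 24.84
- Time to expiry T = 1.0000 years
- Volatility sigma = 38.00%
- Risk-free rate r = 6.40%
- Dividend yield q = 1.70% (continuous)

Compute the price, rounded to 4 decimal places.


Answer: Price = 4.9001

Derivation:
d1 = (ln(S/K) + (r - q + 0.5*sigma^2) * T) / (sigma * sqrt(T)) = 0.43075465
d2 = d1 - sigma * sqrt(T) = 0.05075465
exp(-rT) = 0.93800500; exp(-qT) = 0.98314368
C = S_0 * exp(-qT) * N(d1) - K * exp(-rT) * N(d2)
N(d1) = 0.66667661; N(d2) = 0.52023949
C = 25.9700 * 0.98314368 * 0.66667661 - 24.8400 * 0.93800500 * 0.52023949 = 4.9001


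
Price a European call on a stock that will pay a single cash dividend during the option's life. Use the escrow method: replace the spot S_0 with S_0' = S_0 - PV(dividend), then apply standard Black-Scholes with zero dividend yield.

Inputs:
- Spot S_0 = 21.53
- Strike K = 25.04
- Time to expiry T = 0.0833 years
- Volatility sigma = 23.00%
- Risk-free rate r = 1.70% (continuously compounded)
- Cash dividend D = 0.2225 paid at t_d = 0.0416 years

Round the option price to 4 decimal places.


PV(D) = D * exp(-r * t_d) = 0.2225 * 0.99929305 = 0.22234270
S_0' = S_0 - PV(D) = 21.5300 - 0.22234270 = 21.30765730
d1 = (ln(S_0'/K) + (r + sigma^2/2)*T) / (sigma*sqrt(T)) = -2.37697952
d2 = d1 - sigma*sqrt(T) = -2.44336152
exp(-rT) = 0.99858490
N(d1) = 0.00872753; N(d2) = 0.00727558
C = S_0' * N(d1) - K * exp(-rT) * N(d2) = 21.30765730 * 0.00872753 - 25.0400 * 0.99858490 * 0.00727558 = 0.0040

Answer: Price = 0.0040


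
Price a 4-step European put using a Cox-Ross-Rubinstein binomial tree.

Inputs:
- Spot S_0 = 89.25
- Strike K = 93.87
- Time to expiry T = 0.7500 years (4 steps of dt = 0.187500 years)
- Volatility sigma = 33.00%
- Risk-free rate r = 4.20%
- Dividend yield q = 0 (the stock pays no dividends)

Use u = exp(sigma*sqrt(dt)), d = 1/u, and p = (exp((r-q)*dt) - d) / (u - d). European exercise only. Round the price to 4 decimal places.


Answer: Price = V(0,0) = 11.1893

Derivation:
dt = T/N = 0.187500
u = exp(sigma*sqrt(dt)) = 1.153608; d = 1/u = 0.866846
p = (exp((r-q)*dt) - d) / (u - d) = 0.491907
Discount per step: exp(-r*dt) = 0.992156
Stock lattice S(k, i) with i counting down-moves:
  k=0: S(0,0) = 89.2500
  k=1: S(1,0) = 102.9595; S(1,1) = 77.3660
  k=2: S(2,0) = 118.7749; S(2,1) = 89.2500; S(2,2) = 67.0644
  k=3: S(3,0) = 137.0196; S(3,1) = 102.9595; S(3,2) = 77.3660; S(3,3) = 58.1345
  k=4: S(4,0) = 158.0669; S(4,1) = 118.7749; S(4,2) = 89.2500; S(4,3) = 67.0644; S(4,4) = 50.3936
Terminal payoffs V(N, i) = max(K - S_T, 0):
  V(4,0) = 0.000000; V(4,1) = 0.000000; V(4,2) = 4.620000; V(4,3) = 26.805621; V(4,4) = 43.476376
Backward induction: V(k, i) = exp(-r*dt) * [p * V(k+1, i) + (1-p) * V(k+1, i+1)].
  V(3,0) = exp(-r*dt) * [p*0.000000 + (1-p)*0.000000] = 0.000000
  V(3,1) = exp(-r*dt) * [p*0.000000 + (1-p)*4.620000] = 2.328975
  V(3,2) = exp(-r*dt) * [p*4.620000 + (1-p)*26.805621] = 15.767691
  V(3,3) = exp(-r*dt) * [p*26.805621 + (1-p)*43.476376] = 34.999203
  V(2,0) = exp(-r*dt) * [p*0.000000 + (1-p)*2.328975] = 1.174053
  V(2,1) = exp(-r*dt) * [p*2.328975 + (1-p)*15.767691] = 9.085259
  V(2,2) = exp(-r*dt) * [p*15.767691 + (1-p)*34.999203] = 25.338751
  V(1,0) = exp(-r*dt) * [p*1.174053 + (1-p)*9.085259] = 5.152939
  V(1,1) = exp(-r*dt) * [p*9.085259 + (1-p)*25.338751] = 17.207495
  V(0,0) = exp(-r*dt) * [p*5.152939 + (1-p)*17.207495] = 11.189307


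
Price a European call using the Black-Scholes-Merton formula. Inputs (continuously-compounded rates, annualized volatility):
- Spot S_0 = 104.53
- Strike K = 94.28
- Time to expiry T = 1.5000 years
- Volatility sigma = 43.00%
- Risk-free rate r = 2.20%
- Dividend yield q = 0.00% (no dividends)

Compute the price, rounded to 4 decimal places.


Answer: Price = 27.6428

Derivation:
d1 = (ln(S/K) + (r - q + 0.5*sigma^2) * T) / (sigma * sqrt(T)) = 0.52195025
d2 = d1 - sigma * sqrt(T) = -0.00469004
exp(-rT) = 0.96753856; exp(-qT) = 1.00000000
C = S_0 * exp(-qT) * N(d1) - K * exp(-rT) * N(d2)
N(d1) = 0.69914752; N(d2) = 0.49812895
C = 104.5300 * 1.00000000 * 0.69914752 - 94.2800 * 0.96753856 * 0.49812895 = 27.6428


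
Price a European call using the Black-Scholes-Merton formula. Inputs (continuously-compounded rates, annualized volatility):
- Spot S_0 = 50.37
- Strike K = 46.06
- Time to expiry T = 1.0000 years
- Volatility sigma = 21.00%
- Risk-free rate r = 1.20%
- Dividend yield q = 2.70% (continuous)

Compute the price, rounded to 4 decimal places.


Answer: Price = 5.9565

Derivation:
d1 = (ln(S/K) + (r - q + 0.5*sigma^2) * T) / (sigma * sqrt(T)) = 0.45952793
d2 = d1 - sigma * sqrt(T) = 0.24952793
exp(-rT) = 0.98807171; exp(-qT) = 0.97336124
C = S_0 * exp(-qT) * N(d1) - K * exp(-rT) * N(d2)
N(d1) = 0.67707245; N(d2) = 0.59852378
C = 50.3700 * 0.97336124 * 0.67707245 - 46.0600 * 0.98807171 * 0.59852378 = 5.9565


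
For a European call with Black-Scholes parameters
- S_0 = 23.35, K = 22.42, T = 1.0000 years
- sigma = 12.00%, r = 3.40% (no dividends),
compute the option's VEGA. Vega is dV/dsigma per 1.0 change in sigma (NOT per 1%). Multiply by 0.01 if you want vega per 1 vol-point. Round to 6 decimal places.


Answer: Vega = 7.382233

Derivation:
d1 = 0.6820297206; d2 = 0.5620297206
phi(d1) = 0.3161555932; exp(-qT) = 1.0000000000; exp(-rT) = 0.9665715046
Vega = S * exp(-qT) * phi(d1) * sqrt(T) = 23.3500 * 1.0000000000 * 0.3161555932 * 1.0000000000 = 7.382233


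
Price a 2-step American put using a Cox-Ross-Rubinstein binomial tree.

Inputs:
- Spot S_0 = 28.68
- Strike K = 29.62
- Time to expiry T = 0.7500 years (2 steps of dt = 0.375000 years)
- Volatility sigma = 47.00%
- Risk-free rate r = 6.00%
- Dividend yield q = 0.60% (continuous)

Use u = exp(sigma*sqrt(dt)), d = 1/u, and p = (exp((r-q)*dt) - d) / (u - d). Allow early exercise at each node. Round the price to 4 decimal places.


dt = T/N = 0.375000
u = exp(sigma*sqrt(dt)) = 1.333511; d = 1/u = 0.749900
p = (exp((r-q)*dt) - d) / (u - d) = 0.463590
Discount per step: exp(-r*dt) = 0.977751
Stock lattice S(k, i) with i counting down-moves:
  k=0: S(0,0) = 28.6800
  k=1: S(1,0) = 38.2451; S(1,1) = 21.5071
  k=2: S(2,0) = 51.0002; S(2,1) = 28.6800; S(2,2) = 16.1282
Terminal payoffs V(N, i) = max(K - S_T, 0):
  V(2,0) = 0.000000; V(2,1) = 0.940000; V(2,2) = 13.491790
Backward induction: V(k, i) = exp(-r*dt) * [p * V(k+1, i) + (1-p) * V(k+1, i+1)]; then take max(V_cont, immediate exercise) for American.
  V(1,0) = exp(-r*dt) * [p*0.000000 + (1-p)*0.940000] = 0.493007; exercise = 0.000000; V(1,0) = max -> 0.493007
  V(1,1) = exp(-r*dt) * [p*0.940000 + (1-p)*13.491790] = 7.502188; exercise = 8.112860; V(1,1) = max -> 8.112860
  V(0,0) = exp(-r*dt) * [p*0.493007 + (1-p)*8.112860] = 4.478462; exercise = 0.940000; V(0,0) = max -> 4.478462

Answer: Price = V(0,0) = 4.4785
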